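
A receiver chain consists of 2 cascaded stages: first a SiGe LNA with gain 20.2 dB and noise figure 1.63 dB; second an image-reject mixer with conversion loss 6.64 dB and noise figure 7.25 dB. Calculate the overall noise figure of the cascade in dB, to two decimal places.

1.75 dB

Convert to linear (a loss of L dB is a gain of −L dB): F_i = 10^(NF_i/10), G_i = 10^(G_i,dB/10)
  Stage 1: F_1 = 10^(1.63/10) = 1.455, G_1 = 10^(20.2/10) = 104.7
  Stage 2: F_2 = 10^(7.25/10) = 5.309, G_2 = 10^(−6.64/10) = 0.2168
Friis cascade:
  F = 1.455 + (5.309 − 1)/104.7 = 1.497
NF = 10 log₁₀(1.497) = 1.75 dB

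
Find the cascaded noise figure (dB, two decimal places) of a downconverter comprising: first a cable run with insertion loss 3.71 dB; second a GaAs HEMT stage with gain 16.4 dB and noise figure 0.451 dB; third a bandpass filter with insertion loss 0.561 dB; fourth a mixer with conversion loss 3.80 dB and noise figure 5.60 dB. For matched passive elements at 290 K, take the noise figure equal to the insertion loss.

4.43 dB

Convert to linear (a loss of L dB is a gain of −L dB): F_i = 10^(NF_i/10), G_i = 10^(G_i,dB/10)
  Stage 1: F_1 = 10^(3.71/10) = 2.350, G_1 = 10^(−3.71/10) = 0.4256
  Stage 2: F_2 = 10^(0.451/10) = 1.109, G_2 = 10^(16.4/10) = 43.65
  Stage 3: F_3 = 10^(0.561/10) = 1.138, G_3 = 10^(−0.561/10) = 0.8788
  Stage 4: F_4 = 10^(5.60/10) = 3.631, G_4 = 10^(−3.80/10) = 0.4169
Friis cascade:
  F = 2.350 + (1.109 − 1)/0.4256 + (1.138 − 1)/18.58 + (3.631 − 1)/16.33 = 2.775
NF = 10 log₁₀(2.775) = 4.43 dB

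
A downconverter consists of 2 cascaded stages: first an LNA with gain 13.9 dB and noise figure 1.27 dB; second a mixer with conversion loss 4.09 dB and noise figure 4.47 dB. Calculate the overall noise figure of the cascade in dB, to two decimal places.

1.50 dB

Convert to linear (a loss of L dB is a gain of −L dB): F_i = 10^(NF_i/10), G_i = 10^(G_i,dB/10)
  Stage 1: F_1 = 10^(1.27/10) = 1.340, G_1 = 10^(13.9/10) = 24.55
  Stage 2: F_2 = 10^(4.47/10) = 2.799, G_2 = 10^(−4.09/10) = 0.3899
Friis cascade:
  F = 1.340 + (2.799 − 1)/24.55 = 1.413
NF = 10 log₁₀(1.413) = 1.50 dB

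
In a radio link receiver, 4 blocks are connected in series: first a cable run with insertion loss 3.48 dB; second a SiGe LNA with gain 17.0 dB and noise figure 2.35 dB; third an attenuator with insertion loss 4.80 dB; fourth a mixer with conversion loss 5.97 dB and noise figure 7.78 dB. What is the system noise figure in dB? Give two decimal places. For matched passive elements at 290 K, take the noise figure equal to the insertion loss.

6.62 dB

Convert to linear (a loss of L dB is a gain of −L dB): F_i = 10^(NF_i/10), G_i = 10^(G_i,dB/10)
  Stage 1: F_1 = 10^(3.48/10) = 2.228, G_1 = 10^(−3.48/10) = 0.4487
  Stage 2: F_2 = 10^(2.35/10) = 1.718, G_2 = 10^(17.0/10) = 50.12
  Stage 3: F_3 = 10^(4.80/10) = 3.020, G_3 = 10^(−4.80/10) = 0.3311
  Stage 4: F_4 = 10^(7.78/10) = 5.998, G_4 = 10^(−5.97/10) = 0.2529
Friis cascade:
  F = 2.228 + (1.718 − 1)/0.4487 + (3.020 − 1)/22.49 + (5.998 − 1)/7.447 = 4.589
NF = 10 log₁₀(4.589) = 6.62 dB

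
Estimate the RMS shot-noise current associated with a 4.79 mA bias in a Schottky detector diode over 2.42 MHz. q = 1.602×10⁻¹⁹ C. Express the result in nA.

I_n = √(2qI·B)
2qI·B = 2 × 1.602×10⁻¹⁹ × 4.79×10⁻³ × 2.42×10⁶ = 3.71×10⁻¹⁵ A²
I_n = √(3.71×10⁻¹⁵) = 6.09×10⁻⁸ A = 60.9 nA

60.9 nA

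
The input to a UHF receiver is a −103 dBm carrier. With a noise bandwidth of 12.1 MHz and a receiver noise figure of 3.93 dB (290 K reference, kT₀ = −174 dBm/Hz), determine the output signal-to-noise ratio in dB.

Noise floor: N = −174 + 10 log₁₀(B) + NF
10 log₁₀(1.21×10⁷) = 70.83 dB
N = −174 + 70.83 + 3.93 = −99.24 dBm
SNR = P_sig − N = −103 − (−99.24) = −3.76 dB → −3.8 dB

−3.8 dB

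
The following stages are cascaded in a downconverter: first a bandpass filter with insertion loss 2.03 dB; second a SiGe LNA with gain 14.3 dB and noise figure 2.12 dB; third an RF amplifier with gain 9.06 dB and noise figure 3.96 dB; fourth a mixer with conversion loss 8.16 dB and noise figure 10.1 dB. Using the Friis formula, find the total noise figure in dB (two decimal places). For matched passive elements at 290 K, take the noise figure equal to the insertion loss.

4.40 dB

Convert to linear (a loss of L dB is a gain of −L dB): F_i = 10^(NF_i/10), G_i = 10^(G_i,dB/10)
  Stage 1: F_1 = 10^(2.03/10) = 1.596, G_1 = 10^(−2.03/10) = 0.6266
  Stage 2: F_2 = 10^(2.12/10) = 1.629, G_2 = 10^(14.3/10) = 26.92
  Stage 3: F_3 = 10^(3.96/10) = 2.489, G_3 = 10^(9.06/10) = 8.054
  Stage 4: F_4 = 10^(10.1/10) = 10.23, G_4 = 10^(−8.16/10) = 0.1528
Friis cascade:
  F = 1.596 + (1.629 − 1)/0.6266 + (2.489 − 1)/16.87 + (10.23 − 1)/135.8 = 2.756
NF = 10 log₁₀(2.756) = 4.40 dB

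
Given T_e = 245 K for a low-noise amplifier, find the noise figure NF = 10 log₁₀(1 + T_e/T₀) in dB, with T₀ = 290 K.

F = 1 + T_e/T₀ = 1 + 245/290 = 1.84483
NF = 10 log₁₀(1.84483) = 2.66 dB

2.66 dB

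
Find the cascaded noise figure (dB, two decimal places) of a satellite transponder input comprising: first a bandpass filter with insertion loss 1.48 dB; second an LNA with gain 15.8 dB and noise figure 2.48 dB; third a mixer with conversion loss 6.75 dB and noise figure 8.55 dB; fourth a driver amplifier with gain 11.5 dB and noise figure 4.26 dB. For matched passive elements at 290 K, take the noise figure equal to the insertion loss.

Convert to linear (a loss of L dB is a gain of −L dB): F_i = 10^(NF_i/10), G_i = 10^(G_i,dB/10)
  Stage 1: F_1 = 10^(1.48/10) = 1.406, G_1 = 10^(−1.48/10) = 0.7112
  Stage 2: F_2 = 10^(2.48/10) = 1.770, G_2 = 10^(15.8/10) = 38.02
  Stage 3: F_3 = 10^(8.55/10) = 7.161, G_3 = 10^(−6.75/10) = 0.2113
  Stage 4: F_4 = 10^(4.26/10) = 2.667, G_4 = 10^(11.5/10) = 14.13
Friis cascade:
  F = 1.406 + (1.770 − 1)/0.7112 + (7.161 − 1)/27.04 + (2.667 − 1)/5.715 = 3.008
NF = 10 log₁₀(3.008) = 4.78 dB

4.78 dB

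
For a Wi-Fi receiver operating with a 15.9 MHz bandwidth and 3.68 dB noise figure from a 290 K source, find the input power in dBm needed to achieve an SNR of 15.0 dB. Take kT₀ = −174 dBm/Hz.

−83.3 dBm

Sensitivity = −174 + 10 log₁₀(B) + NF + SNR_min
= −174 + 72.01 + 3.68 + 15.0
= −83.31 dBm → −83.3 dBm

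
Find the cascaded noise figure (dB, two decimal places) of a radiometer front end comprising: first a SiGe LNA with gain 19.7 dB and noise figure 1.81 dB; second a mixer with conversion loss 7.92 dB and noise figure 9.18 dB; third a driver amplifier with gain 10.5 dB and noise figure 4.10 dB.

Convert to linear (a loss of L dB is a gain of −L dB): F_i = 10^(NF_i/10), G_i = 10^(G_i,dB/10)
  Stage 1: F_1 = 10^(1.81/10) = 1.517, G_1 = 10^(19.7/10) = 93.33
  Stage 2: F_2 = 10^(9.18/10) = 8.279, G_2 = 10^(−7.92/10) = 0.1614
  Stage 3: F_3 = 10^(4.10/10) = 2.570, G_3 = 10^(10.5/10) = 11.22
Friis cascade:
  F = 1.517 + (8.279 − 1)/93.33 + (2.570 − 1)/15.07 = 1.699
NF = 10 log₁₀(1.699) = 2.30 dB

2.30 dB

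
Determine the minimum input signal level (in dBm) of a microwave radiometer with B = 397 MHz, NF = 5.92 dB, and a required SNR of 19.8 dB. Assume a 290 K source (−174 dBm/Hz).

−62.3 dBm

Sensitivity = −174 + 10 log₁₀(B) + NF + SNR_min
= −174 + 85.99 + 5.92 + 19.8
= −62.29 dBm → −62.3 dBm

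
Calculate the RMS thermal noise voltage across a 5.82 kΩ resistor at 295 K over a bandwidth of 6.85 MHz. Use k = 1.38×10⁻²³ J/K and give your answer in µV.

V_n = √(4kTRB)
4kTRB = 4 × 1.38×10⁻²³ × 295 × 5.82×10³ × 6.85×10⁶ = 6.49×10⁻¹⁰ V²
V_n = √(6.49×10⁻¹⁰) = 2.55×10⁻⁵ V = 25.5 µV

25.5 µV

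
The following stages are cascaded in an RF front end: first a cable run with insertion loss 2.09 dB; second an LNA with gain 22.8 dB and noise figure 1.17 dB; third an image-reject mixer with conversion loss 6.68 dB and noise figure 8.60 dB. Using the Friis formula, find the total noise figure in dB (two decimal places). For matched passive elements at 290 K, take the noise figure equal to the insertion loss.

Convert to linear (a loss of L dB is a gain of −L dB): F_i = 10^(NF_i/10), G_i = 10^(G_i,dB/10)
  Stage 1: F_1 = 10^(2.09/10) = 1.618, G_1 = 10^(−2.09/10) = 0.6180
  Stage 2: F_2 = 10^(1.17/10) = 1.309, G_2 = 10^(22.8/10) = 190.5
  Stage 3: F_3 = 10^(8.60/10) = 7.244, G_3 = 10^(−6.68/10) = 0.2148
Friis cascade:
  F = 1.618 + (1.309 − 1)/0.6180 + (7.244 − 1)/117.8 = 2.171
NF = 10 log₁₀(2.171) = 3.37 dB

3.37 dB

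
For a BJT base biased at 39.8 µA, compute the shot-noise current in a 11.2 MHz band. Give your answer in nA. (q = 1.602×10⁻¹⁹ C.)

I_n = √(2qI·B)
2qI·B = 2 × 1.602×10⁻¹⁹ × 3.98×10⁻⁵ × 1.12×10⁷ = 1.43×10⁻¹⁶ A²
I_n = √(1.43×10⁻¹⁶) = 1.20×10⁻⁸ A = 12.0 nA

12.0 nA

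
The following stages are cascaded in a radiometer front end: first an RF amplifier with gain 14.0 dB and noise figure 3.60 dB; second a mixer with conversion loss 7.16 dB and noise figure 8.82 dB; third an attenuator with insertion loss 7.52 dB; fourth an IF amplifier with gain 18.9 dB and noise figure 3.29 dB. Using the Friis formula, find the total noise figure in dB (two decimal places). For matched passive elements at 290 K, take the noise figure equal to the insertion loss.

Convert to linear (a loss of L dB is a gain of −L dB): F_i = 10^(NF_i/10), G_i = 10^(G_i,dB/10)
  Stage 1: F_1 = 10^(3.60/10) = 2.291, G_1 = 10^(14.0/10) = 25.12
  Stage 2: F_2 = 10^(8.82/10) = 7.621, G_2 = 10^(−7.16/10) = 0.1923
  Stage 3: F_3 = 10^(7.52/10) = 5.649, G_3 = 10^(−7.52/10) = 0.1770
  Stage 4: F_4 = 10^(3.29/10) = 2.133, G_4 = 10^(18.9/10) = 77.62
Friis cascade:
  F = 2.291 + (7.621 − 1)/25.12 + (5.649 − 1)/4.831 + (2.133 − 1)/0.8551 = 4.842
NF = 10 log₁₀(4.842) = 6.85 dB

6.85 dB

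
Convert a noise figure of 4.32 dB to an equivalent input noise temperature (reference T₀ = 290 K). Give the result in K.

F = 10^(4.32/10) = 2.70396
T_e = (F − 1)·T₀ = (2.70396 − 1) × 290 = 494 K

494 K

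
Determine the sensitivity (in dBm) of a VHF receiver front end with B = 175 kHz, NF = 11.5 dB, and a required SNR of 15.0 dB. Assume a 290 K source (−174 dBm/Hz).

Sensitivity = −174 + 10 log₁₀(B) + NF + SNR_min
= −174 + 52.43 + 11.5 + 15.0
= −95.07 dBm → −95.1 dBm

−95.1 dBm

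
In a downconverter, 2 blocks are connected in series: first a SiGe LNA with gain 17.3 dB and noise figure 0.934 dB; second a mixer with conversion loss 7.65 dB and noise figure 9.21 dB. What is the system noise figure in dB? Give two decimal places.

Convert to linear (a loss of L dB is a gain of −L dB): F_i = 10^(NF_i/10), G_i = 10^(G_i,dB/10)
  Stage 1: F_1 = 10^(0.934/10) = 1.240, G_1 = 10^(17.3/10) = 53.70
  Stage 2: F_2 = 10^(9.21/10) = 8.337, G_2 = 10^(−7.65/10) = 0.1718
Friis cascade:
  F = 1.240 + (8.337 − 1)/53.70 = 1.377
NF = 10 log₁₀(1.377) = 1.39 dB

1.39 dB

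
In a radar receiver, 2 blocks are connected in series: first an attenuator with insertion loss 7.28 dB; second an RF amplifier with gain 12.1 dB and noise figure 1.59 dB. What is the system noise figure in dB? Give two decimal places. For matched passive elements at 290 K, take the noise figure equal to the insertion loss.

Convert to linear (a loss of L dB is a gain of −L dB): F_i = 10^(NF_i/10), G_i = 10^(G_i,dB/10)
  Stage 1: F_1 = 10^(7.28/10) = 5.346, G_1 = 10^(−7.28/10) = 0.1871
  Stage 2: F_2 = 10^(1.59/10) = 1.442, G_2 = 10^(12.1/10) = 16.22
Friis cascade:
  F = 5.346 + (1.442 − 1)/0.1871 = 7.709
NF = 10 log₁₀(7.709) = 8.87 dB

8.87 dB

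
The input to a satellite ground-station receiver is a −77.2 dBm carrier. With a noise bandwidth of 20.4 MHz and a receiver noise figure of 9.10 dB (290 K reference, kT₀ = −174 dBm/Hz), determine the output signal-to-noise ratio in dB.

Noise floor: N = −174 + 10 log₁₀(B) + NF
10 log₁₀(2.04×10⁷) = 73.1 dB
N = −174 + 73.1 + 9.10 = −91.80 dBm
SNR = P_sig − N = −77.2 − (−91.80) = 14.60 dB → 14.6 dB

14.6 dB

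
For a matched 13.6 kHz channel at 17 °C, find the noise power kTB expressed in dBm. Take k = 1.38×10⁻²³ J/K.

T = 17 °C + 273.15 = 290.15 K
P_n = kTB = 1.38×10⁻²³ × 290.15 × 1.36×10⁴ = 5.45×10⁻¹⁷ W
In dBm: 10 log₁₀(5.45×10⁻¹⁷ / 10⁻³) = −132.6 dBm

−132.6 dBm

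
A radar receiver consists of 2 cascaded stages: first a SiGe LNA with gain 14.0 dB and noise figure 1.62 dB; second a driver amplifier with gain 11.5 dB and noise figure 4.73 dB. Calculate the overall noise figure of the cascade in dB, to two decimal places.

1.85 dB

Convert to linear (a loss of L dB is a gain of −L dB): F_i = 10^(NF_i/10), G_i = 10^(G_i,dB/10)
  Stage 1: F_1 = 10^(1.62/10) = 1.452, G_1 = 10^(14.0/10) = 25.12
  Stage 2: F_2 = 10^(4.73/10) = 2.972, G_2 = 10^(11.5/10) = 14.13
Friis cascade:
  F = 1.452 + (2.972 − 1)/25.12 = 1.531
NF = 10 log₁₀(1.531) = 1.85 dB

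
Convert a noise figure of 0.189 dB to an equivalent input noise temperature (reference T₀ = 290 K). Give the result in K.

F = 10^(0.189/10) = 1.04448
T_e = (F − 1)·T₀ = (1.04448 − 1) × 290 = 12.9 K

12.9 K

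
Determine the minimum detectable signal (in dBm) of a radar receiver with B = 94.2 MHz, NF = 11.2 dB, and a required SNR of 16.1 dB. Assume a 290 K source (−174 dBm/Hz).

−67.0 dBm

Sensitivity = −174 + 10 log₁₀(B) + NF + SNR_min
= −174 + 79.74 + 11.2 + 16.1
= −66.96 dBm → −67.0 dBm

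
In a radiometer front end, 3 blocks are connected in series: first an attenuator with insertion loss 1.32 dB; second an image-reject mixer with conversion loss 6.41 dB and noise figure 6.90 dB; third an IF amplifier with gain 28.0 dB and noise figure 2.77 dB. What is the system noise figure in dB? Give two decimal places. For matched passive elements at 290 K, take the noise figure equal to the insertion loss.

Convert to linear (a loss of L dB is a gain of −L dB): F_i = 10^(NF_i/10), G_i = 10^(G_i,dB/10)
  Stage 1: F_1 = 10^(1.32/10) = 1.355, G_1 = 10^(−1.32/10) = 0.7379
  Stage 2: F_2 = 10^(6.90/10) = 4.898, G_2 = 10^(−6.41/10) = 0.2286
  Stage 3: F_3 = 10^(2.77/10) = 1.892, G_3 = 10^(28.0/10) = 631.0
Friis cascade:
  F = 1.355 + (4.898 − 1)/0.7379 + (1.892 − 1)/0.1687 = 11.93
NF = 10 log₁₀(11.93) = 10.77 dB

10.77 dB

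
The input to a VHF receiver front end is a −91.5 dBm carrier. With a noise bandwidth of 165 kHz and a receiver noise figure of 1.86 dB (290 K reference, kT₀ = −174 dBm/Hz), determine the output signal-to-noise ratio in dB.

Noise floor: N = −174 + 10 log₁₀(B) + NF
10 log₁₀(1.65×10⁵) = 52.17 dB
N = −174 + 52.17 + 1.86 = −119.97 dBm
SNR = P_sig − N = −91.5 − (−119.97) = 28.47 dB → 28.5 dB

28.5 dB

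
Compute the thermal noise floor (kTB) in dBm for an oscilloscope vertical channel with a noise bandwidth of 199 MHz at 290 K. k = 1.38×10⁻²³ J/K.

P_n = kTB = 1.38×10⁻²³ × 290 × 1.99×10⁸ = 7.96×10⁻¹³ W
In dBm: 10 log₁₀(7.96×10⁻¹³ / 10⁻³) = −91.0 dBm

−91.0 dBm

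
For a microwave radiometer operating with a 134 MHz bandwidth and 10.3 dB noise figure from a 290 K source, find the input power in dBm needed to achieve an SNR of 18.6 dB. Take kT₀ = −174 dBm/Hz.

−63.8 dBm

Sensitivity = −174 + 10 log₁₀(B) + NF + SNR_min
= −174 + 81.27 + 10.3 + 18.6
= −63.83 dBm → −63.8 dBm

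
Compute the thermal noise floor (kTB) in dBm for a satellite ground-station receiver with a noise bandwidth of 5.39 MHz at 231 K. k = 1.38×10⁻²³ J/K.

P_n = kTB = 1.38×10⁻²³ × 231 × 5.39×10⁶ = 1.72×10⁻¹⁴ W
In dBm: 10 log₁₀(1.72×10⁻¹⁴ / 10⁻³) = −107.6 dBm

−107.6 dBm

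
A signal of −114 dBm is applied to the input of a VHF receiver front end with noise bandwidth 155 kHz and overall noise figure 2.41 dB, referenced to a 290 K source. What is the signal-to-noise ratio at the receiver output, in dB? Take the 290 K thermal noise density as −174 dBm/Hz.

5.7 dB

Noise floor: N = −174 + 10 log₁₀(B) + NF
10 log₁₀(1.55×10⁵) = 51.9 dB
N = −174 + 51.9 + 2.41 = −119.69 dBm
SNR = P_sig − N = −114 − (−119.69) = 5.69 dB → 5.7 dB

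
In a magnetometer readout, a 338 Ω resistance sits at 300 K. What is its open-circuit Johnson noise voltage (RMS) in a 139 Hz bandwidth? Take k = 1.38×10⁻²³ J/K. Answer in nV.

V_n = √(4kTRB)
4kTRB = 4 × 1.38×10⁻²³ × 300 × 3.38×10² × 1.39×10² = 7.78×10⁻¹⁶ V²
V_n = √(7.78×10⁻¹⁶) = 2.79×10⁻⁸ V = 27.9 nV

27.9 nV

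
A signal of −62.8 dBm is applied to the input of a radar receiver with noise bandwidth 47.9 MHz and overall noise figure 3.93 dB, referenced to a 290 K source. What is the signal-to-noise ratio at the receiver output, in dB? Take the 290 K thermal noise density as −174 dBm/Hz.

Noise floor: N = −174 + 10 log₁₀(B) + NF
10 log₁₀(4.79×10⁷) = 76.8 dB
N = −174 + 76.8 + 3.93 = −93.27 dBm
SNR = P_sig − N = −62.8 − (−93.27) = 30.47 dB → 30.5 dB

30.5 dB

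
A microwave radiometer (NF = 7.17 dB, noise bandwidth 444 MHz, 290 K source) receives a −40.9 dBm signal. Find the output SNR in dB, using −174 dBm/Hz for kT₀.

Noise floor: N = −174 + 10 log₁₀(B) + NF
10 log₁₀(4.44×10⁸) = 86.47 dB
N = −174 + 86.47 + 7.17 = −80.36 dBm
SNR = P_sig − N = −40.9 − (−80.36) = 39.46 dB → 39.5 dB

39.5 dB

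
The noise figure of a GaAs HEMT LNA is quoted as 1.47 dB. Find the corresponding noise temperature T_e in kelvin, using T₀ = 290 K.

117 K

F = 10^(1.47/10) = 1.40281
T_e = (F − 1)·T₀ = (1.40281 − 1) × 290 = 117 K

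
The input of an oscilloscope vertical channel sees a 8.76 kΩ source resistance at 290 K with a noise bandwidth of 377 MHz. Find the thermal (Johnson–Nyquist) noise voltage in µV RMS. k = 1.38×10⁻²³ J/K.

230 µV

V_n = √(4kTRB)
4kTRB = 4 × 1.38×10⁻²³ × 290 × 8.76×10³ × 3.77×10⁸ = 5.29×10⁻⁸ V²
V_n = √(5.29×10⁻⁸) = 2.30×10⁻⁴ V = 230 µV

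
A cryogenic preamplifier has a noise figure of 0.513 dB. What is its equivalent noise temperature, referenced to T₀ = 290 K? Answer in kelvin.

36.4 K

F = 10^(0.513/10) = 1.12538
T_e = (F − 1)·T₀ = (1.12538 − 1) × 290 = 36.4 K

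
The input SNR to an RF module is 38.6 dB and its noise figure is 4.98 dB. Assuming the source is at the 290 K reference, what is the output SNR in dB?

33.62 dB

By definition F = SNR_in/SNR_out, so in dB: SNR_out = SNR_in − NF
SNR_out = 38.6 − 4.98 = 33.62 dB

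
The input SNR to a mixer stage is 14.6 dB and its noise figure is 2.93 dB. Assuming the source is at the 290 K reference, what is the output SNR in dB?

11.67 dB

By definition F = SNR_in/SNR_out, so in dB: SNR_out = SNR_in − NF
SNR_out = 14.6 − 2.93 = 11.67 dB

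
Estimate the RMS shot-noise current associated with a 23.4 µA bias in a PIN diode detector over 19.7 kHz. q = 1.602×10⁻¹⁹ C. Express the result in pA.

384 pA

I_n = √(2qI·B)
2qI·B = 2 × 1.602×10⁻¹⁹ × 2.34×10⁻⁵ × 1.97×10⁴ = 1.48×10⁻¹⁹ A²
I_n = √(1.48×10⁻¹⁹) = 3.84×10⁻¹⁰ A = 384 pA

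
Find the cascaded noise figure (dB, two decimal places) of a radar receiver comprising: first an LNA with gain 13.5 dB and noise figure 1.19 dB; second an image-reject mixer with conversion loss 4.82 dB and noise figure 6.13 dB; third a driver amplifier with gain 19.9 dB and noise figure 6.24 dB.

2.76 dB

Convert to linear (a loss of L dB is a gain of −L dB): F_i = 10^(NF_i/10), G_i = 10^(G_i,dB/10)
  Stage 1: F_1 = 10^(1.19/10) = 1.315, G_1 = 10^(13.5/10) = 22.39
  Stage 2: F_2 = 10^(6.13/10) = 4.102, G_2 = 10^(−4.82/10) = 0.3296
  Stage 3: F_3 = 10^(6.24/10) = 4.207, G_3 = 10^(19.9/10) = 97.72
Friis cascade:
  F = 1.315 + (4.102 − 1)/22.39 + (4.207 − 1)/7.379 = 1.888
NF = 10 log₁₀(1.888) = 2.76 dB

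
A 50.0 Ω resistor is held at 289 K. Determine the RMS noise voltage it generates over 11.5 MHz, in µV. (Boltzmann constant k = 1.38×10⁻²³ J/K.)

V_n = √(4kTRB)
4kTRB = 4 × 1.38×10⁻²³ × 289 × 5.00×10¹ × 1.15×10⁷ = 9.17×10⁻¹² V²
V_n = √(9.17×10⁻¹²) = 3.03×10⁻⁶ V = 3.03 µV

3.03 µV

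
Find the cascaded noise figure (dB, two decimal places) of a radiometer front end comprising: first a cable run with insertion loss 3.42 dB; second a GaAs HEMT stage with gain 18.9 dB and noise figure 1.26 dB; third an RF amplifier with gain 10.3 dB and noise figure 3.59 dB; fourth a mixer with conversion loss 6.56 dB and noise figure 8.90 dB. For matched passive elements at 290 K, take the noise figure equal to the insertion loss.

4.76 dB

Convert to linear (a loss of L dB is a gain of −L dB): F_i = 10^(NF_i/10), G_i = 10^(G_i,dB/10)
  Stage 1: F_1 = 10^(3.42/10) = 2.198, G_1 = 10^(−3.42/10) = 0.4550
  Stage 2: F_2 = 10^(1.26/10) = 1.337, G_2 = 10^(18.9/10) = 77.62
  Stage 3: F_3 = 10^(3.59/10) = 2.286, G_3 = 10^(10.3/10) = 10.72
  Stage 4: F_4 = 10^(8.90/10) = 7.762, G_4 = 10^(−6.56/10) = 0.2208
Friis cascade:
  F = 2.198 + (1.337 − 1)/0.4550 + (2.286 − 1)/35.32 + (7.762 − 1)/378.4 = 2.992
NF = 10 log₁₀(2.992) = 4.76 dB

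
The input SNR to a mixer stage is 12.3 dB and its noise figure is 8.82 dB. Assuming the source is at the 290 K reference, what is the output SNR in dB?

3.48 dB

By definition F = SNR_in/SNR_out, so in dB: SNR_out = SNR_in − NF
SNR_out = 12.3 − 8.82 = 3.48 dB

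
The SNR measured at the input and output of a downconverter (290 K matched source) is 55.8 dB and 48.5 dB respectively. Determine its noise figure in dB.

7.3 dB

NF (dB) = SNR_in(dB) − SNR_out(dB) when the source is at T₀
NF = 55.8 − 48.5 = 7.3 dB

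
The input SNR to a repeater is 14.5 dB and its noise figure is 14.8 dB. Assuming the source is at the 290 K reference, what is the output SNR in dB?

−0.3 dB

By definition F = SNR_in/SNR_out, so in dB: SNR_out = SNR_in − NF
SNR_out = 14.5 − 14.8 = −0.3 dB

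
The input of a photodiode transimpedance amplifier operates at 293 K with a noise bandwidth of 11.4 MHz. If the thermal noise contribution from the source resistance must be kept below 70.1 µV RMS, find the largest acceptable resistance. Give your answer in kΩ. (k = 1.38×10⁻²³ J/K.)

26.7 kΩ

Johnson–Nyquist: V_n = √(4kTRB) ⇒ R = V_n² / (4kTB)
4kTB = 4 × 1.38×10⁻²³ × 293 × 1.14×10⁷ = 1.84×10⁻¹³
R = (7.01×10⁻⁵)² / 1.84×10⁻¹³ = 2.67×10⁴ Ω = 26.7 kΩ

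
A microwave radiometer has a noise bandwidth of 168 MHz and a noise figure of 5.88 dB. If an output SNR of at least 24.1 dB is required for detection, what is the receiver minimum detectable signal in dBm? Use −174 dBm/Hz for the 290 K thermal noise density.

Sensitivity = −174 + 10 log₁₀(B) + NF + SNR_min
= −174 + 82.25 + 5.88 + 24.1
= −61.77 dBm → −61.8 dBm

−61.8 dBm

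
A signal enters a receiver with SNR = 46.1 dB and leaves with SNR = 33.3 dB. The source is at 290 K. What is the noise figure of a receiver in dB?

12.8 dB

NF (dB) = SNR_in(dB) − SNR_out(dB) when the source is at T₀
NF = 46.1 − 33.3 = 12.8 dB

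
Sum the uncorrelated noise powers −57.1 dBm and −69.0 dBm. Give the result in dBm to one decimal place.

Convert to linear, add, convert back:
P₁ = 1.95×10⁻⁹ W, P₂ = 1.26×10⁻¹⁰ W
P_tot = 2.08×10⁻⁹ W → 10 log₁₀(P_tot / 10⁻³) = −56.8 dBm

−56.8 dBm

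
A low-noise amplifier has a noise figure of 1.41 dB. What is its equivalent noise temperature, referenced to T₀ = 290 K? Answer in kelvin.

111 K

F = 10^(1.41/10) = 1.38357
T_e = (F − 1)·T₀ = (1.38357 − 1) × 290 = 111 K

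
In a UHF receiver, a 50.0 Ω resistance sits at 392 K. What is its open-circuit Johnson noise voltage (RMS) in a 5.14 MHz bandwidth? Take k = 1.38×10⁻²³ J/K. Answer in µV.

2.36 µV

V_n = √(4kTRB)
4kTRB = 4 × 1.38×10⁻²³ × 392 × 5.00×10¹ × 5.14×10⁶ = 5.56×10⁻¹² V²
V_n = √(5.56×10⁻¹²) = 2.36×10⁻⁶ V = 2.36 µV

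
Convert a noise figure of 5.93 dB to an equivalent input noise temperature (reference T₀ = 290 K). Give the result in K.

846 K

F = 10^(5.93/10) = 3.91742
T_e = (F − 1)·T₀ = (3.91742 − 1) × 290 = 846 K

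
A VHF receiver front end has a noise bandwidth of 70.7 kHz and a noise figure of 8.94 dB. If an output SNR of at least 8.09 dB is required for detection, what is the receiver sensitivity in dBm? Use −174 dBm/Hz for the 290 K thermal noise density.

Sensitivity = −174 + 10 log₁₀(B) + NF + SNR_min
= −174 + 48.49 + 8.94 + 8.09
= −108.48 dBm → −108.5 dBm

−108.5 dBm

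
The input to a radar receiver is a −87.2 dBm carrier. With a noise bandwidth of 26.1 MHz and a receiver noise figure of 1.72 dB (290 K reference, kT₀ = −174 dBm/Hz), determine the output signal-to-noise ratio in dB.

Noise floor: N = −174 + 10 log₁₀(B) + NF
10 log₁₀(2.61×10⁷) = 74.17 dB
N = −174 + 74.17 + 1.72 = −98.11 dBm
SNR = P_sig − N = −87.2 − (−98.11) = 10.91 dB → 10.9 dB

10.9 dB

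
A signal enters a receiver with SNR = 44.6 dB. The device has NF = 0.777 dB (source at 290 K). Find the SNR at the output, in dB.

By definition F = SNR_in/SNR_out, so in dB: SNR_out = SNR_in − NF
SNR_out = 44.6 − 0.777 = 43.823 dB

43.823 dB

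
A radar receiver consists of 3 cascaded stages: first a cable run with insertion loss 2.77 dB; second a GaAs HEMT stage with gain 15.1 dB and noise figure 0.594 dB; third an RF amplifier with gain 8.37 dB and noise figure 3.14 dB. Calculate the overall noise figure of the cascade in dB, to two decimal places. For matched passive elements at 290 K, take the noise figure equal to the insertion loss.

3.49 dB

Convert to linear (a loss of L dB is a gain of −L dB): F_i = 10^(NF_i/10), G_i = 10^(G_i,dB/10)
  Stage 1: F_1 = 10^(2.77/10) = 1.892, G_1 = 10^(−2.77/10) = 0.5284
  Stage 2: F_2 = 10^(0.594/10) = 1.147, G_2 = 10^(15.1/10) = 32.36
  Stage 3: F_3 = 10^(3.14/10) = 2.061, G_3 = 10^(8.37/10) = 6.871
Friis cascade:
  F = 1.892 + (1.147 − 1)/0.5284 + (2.061 − 1)/17.10 = 2.232
NF = 10 log₁₀(2.232) = 3.49 dB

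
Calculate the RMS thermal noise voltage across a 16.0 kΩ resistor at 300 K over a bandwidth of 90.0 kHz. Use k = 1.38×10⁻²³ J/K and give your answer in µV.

V_n = √(4kTRB)
4kTRB = 4 × 1.38×10⁻²³ × 300 × 1.60×10⁴ × 9.00×10⁴ = 2.38×10⁻¹¹ V²
V_n = √(2.38×10⁻¹¹) = 4.88×10⁻⁶ V = 4.88 µV

4.88 µV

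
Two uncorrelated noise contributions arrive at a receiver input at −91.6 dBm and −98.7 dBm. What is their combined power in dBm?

Convert to linear, add, convert back:
P₁ = 6.92×10⁻¹³ W, P₂ = 1.35×10⁻¹³ W
P_tot = 8.27×10⁻¹³ W → 10 log₁₀(P_tot / 10⁻³) = −90.8 dBm

−90.8 dBm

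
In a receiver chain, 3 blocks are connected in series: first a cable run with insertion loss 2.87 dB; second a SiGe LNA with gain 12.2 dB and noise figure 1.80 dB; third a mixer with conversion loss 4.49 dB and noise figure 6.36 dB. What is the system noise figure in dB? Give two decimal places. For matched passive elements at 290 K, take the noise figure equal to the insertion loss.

5.21 dB

Convert to linear (a loss of L dB is a gain of −L dB): F_i = 10^(NF_i/10), G_i = 10^(G_i,dB/10)
  Stage 1: F_1 = 10^(2.87/10) = 1.936, G_1 = 10^(−2.87/10) = 0.5164
  Stage 2: F_2 = 10^(1.80/10) = 1.514, G_2 = 10^(12.2/10) = 16.60
  Stage 3: F_3 = 10^(6.36/10) = 4.325, G_3 = 10^(−4.49/10) = 0.3556
Friis cascade:
  F = 1.936 + (1.514 − 1)/0.5164 + (4.325 − 1)/8.570 = 3.319
NF = 10 log₁₀(3.319) = 5.21 dB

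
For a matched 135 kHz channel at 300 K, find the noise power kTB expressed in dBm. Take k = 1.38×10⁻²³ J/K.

P_n = kTB = 1.38×10⁻²³ × 300 × 1.35×10⁵ = 5.59×10⁻¹⁶ W
In dBm: 10 log₁₀(5.59×10⁻¹⁶ / 10⁻³) = −122.5 dBm

−122.5 dBm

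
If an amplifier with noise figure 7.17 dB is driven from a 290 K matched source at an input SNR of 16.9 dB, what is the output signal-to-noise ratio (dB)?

By definition F = SNR_in/SNR_out, so in dB: SNR_out = SNR_in − NF
SNR_out = 16.9 − 7.17 = 9.73 dB

9.73 dB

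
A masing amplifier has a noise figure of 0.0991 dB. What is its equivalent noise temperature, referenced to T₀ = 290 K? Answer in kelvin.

6.69 K

F = 10^(0.0991/10) = 1.02308
T_e = (F − 1)·T₀ = (1.02308 − 1) × 290 = 6.69 K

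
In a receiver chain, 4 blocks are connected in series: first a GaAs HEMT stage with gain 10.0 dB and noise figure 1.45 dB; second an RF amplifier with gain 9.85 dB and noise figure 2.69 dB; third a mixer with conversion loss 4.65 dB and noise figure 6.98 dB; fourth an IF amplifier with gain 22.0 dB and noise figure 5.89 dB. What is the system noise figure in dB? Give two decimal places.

2.07 dB

Convert to linear (a loss of L dB is a gain of −L dB): F_i = 10^(NF_i/10), G_i = 10^(G_i,dB/10)
  Stage 1: F_1 = 10^(1.45/10) = 1.396, G_1 = 10^(10.0/10) = 10.00
  Stage 2: F_2 = 10^(2.69/10) = 1.858, G_2 = 10^(9.85/10) = 9.661
  Stage 3: F_3 = 10^(6.98/10) = 4.989, G_3 = 10^(−4.65/10) = 0.3428
  Stage 4: F_4 = 10^(5.89/10) = 3.882, G_4 = 10^(22.0/10) = 158.5
Friis cascade:
  F = 1.396 + (1.858 − 1)/10.00 + (4.989 − 1)/96.61 + (3.882 − 1)/33.11 = 1.610
NF = 10 log₁₀(1.610) = 2.07 dB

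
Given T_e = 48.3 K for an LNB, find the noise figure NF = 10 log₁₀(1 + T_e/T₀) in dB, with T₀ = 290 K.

0.669 dB

F = 1 + T_e/T₀ = 1 + 48.3/290 = 1.16655
NF = 10 log₁₀(1.16655) = 0.669 dB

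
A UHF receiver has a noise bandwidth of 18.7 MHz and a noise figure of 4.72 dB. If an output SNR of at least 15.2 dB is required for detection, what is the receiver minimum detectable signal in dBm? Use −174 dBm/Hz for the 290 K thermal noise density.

Sensitivity = −174 + 10 log₁₀(B) + NF + SNR_min
= −174 + 72.72 + 4.72 + 15.2
= −81.36 dBm → −81.4 dBm

−81.4 dBm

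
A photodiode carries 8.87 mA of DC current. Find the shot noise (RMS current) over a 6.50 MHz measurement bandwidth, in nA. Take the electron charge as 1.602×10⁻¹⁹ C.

136 nA

I_n = √(2qI·B)
2qI·B = 2 × 1.602×10⁻¹⁹ × 8.87×10⁻³ × 6.50×10⁶ = 1.85×10⁻¹⁴ A²
I_n = √(1.85×10⁻¹⁴) = 1.36×10⁻⁷ A = 136 nA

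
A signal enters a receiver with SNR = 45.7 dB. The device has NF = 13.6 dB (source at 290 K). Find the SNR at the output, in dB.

32.1 dB

By definition F = SNR_in/SNR_out, so in dB: SNR_out = SNR_in − NF
SNR_out = 45.7 − 13.6 = 32.1 dB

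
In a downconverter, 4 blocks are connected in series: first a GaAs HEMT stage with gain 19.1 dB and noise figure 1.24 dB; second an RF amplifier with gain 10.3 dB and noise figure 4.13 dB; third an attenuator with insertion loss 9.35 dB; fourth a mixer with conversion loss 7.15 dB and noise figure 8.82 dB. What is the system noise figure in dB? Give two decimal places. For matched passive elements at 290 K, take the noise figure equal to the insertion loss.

Convert to linear (a loss of L dB is a gain of −L dB): F_i = 10^(NF_i/10), G_i = 10^(G_i,dB/10)
  Stage 1: F_1 = 10^(1.24/10) = 1.330, G_1 = 10^(19.1/10) = 81.28
  Stage 2: F_2 = 10^(4.13/10) = 2.588, G_2 = 10^(10.3/10) = 10.72
  Stage 3: F_3 = 10^(9.35/10) = 8.610, G_3 = 10^(−9.35/10) = 0.1161
  Stage 4: F_4 = 10^(8.82/10) = 7.621, G_4 = 10^(−7.15/10) = 0.1928
Friis cascade:
  F = 1.330 + (2.588 − 1)/81.28 + (8.610 − 1)/871.0 + (7.621 − 1)/101.2 = 1.424
NF = 10 log₁₀(1.424) = 1.54 dB

1.54 dB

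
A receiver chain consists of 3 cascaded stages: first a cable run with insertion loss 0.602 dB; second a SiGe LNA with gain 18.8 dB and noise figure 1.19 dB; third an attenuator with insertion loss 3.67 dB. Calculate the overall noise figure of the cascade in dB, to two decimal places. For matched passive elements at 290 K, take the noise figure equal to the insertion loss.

1.85 dB

Convert to linear (a loss of L dB is a gain of −L dB): F_i = 10^(NF_i/10), G_i = 10^(G_i,dB/10)
  Stage 1: F_1 = 10^(0.602/10) = 1.149, G_1 = 10^(−0.602/10) = 0.8706
  Stage 2: F_2 = 10^(1.19/10) = 1.315, G_2 = 10^(18.8/10) = 75.86
  Stage 3: F_3 = 10^(3.67/10) = 2.328, G_3 = 10^(−3.67/10) = 0.4295
Friis cascade:
  F = 1.149 + (1.315 − 1)/0.8706 + (2.328 − 1)/66.04 = 1.531
NF = 10 log₁₀(1.531) = 1.85 dB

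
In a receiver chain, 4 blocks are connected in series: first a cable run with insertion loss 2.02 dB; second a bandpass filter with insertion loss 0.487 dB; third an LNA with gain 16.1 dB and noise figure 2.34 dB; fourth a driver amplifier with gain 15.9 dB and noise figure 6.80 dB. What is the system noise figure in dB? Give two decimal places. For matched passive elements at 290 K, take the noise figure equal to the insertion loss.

Convert to linear (a loss of L dB is a gain of −L dB): F_i = 10^(NF_i/10), G_i = 10^(G_i,dB/10)
  Stage 1: F_1 = 10^(2.02/10) = 1.592, G_1 = 10^(−2.02/10) = 0.6281
  Stage 2: F_2 = 10^(0.487/10) = 1.119, G_2 = 10^(−0.487/10) = 0.8939
  Stage 3: F_3 = 10^(2.34/10) = 1.714, G_3 = 10^(16.1/10) = 40.74
  Stage 4: F_4 = 10^(6.80/10) = 4.786, G_4 = 10^(15.9/10) = 38.90
Friis cascade:
  F = 1.592 + (1.119 − 1)/0.6281 + (1.714 − 1)/0.5614 + (4.786 − 1)/22.87 = 3.218
NF = 10 log₁₀(3.218) = 5.08 dB

5.08 dB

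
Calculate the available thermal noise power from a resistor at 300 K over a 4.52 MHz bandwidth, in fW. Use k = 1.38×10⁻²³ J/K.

P_n = kTB = 1.38×10⁻²³ × 300 × 4.52×10⁶ = 1.87×10⁻¹⁴ W = 18.7 fW

18.7 fW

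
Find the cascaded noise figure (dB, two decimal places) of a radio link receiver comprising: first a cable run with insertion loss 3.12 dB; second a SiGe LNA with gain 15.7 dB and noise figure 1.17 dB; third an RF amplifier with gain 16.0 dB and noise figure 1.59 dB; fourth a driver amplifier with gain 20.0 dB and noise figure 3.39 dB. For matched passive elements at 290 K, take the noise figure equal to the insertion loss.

Convert to linear (a loss of L dB is a gain of −L dB): F_i = 10^(NF_i/10), G_i = 10^(G_i,dB/10)
  Stage 1: F_1 = 10^(3.12/10) = 2.051, G_1 = 10^(−3.12/10) = 0.4875
  Stage 2: F_2 = 10^(1.17/10) = 1.309, G_2 = 10^(15.7/10) = 37.15
  Stage 3: F_3 = 10^(1.59/10) = 1.442, G_3 = 10^(16.0/10) = 39.81
  Stage 4: F_4 = 10^(3.39/10) = 2.183, G_4 = 10^(20.0/10) = 100.0
Friis cascade:
  F = 2.051 + (1.309 − 1)/0.4875 + (1.442 − 1)/18.11 + (2.183 − 1)/721.1 = 2.711
NF = 10 log₁₀(2.711) = 4.33 dB

4.33 dB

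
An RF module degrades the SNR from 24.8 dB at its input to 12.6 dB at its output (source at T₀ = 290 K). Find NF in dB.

NF (dB) = SNR_in(dB) − SNR_out(dB) when the source is at T₀
NF = 24.8 − 12.6 = 12.2 dB

12.2 dB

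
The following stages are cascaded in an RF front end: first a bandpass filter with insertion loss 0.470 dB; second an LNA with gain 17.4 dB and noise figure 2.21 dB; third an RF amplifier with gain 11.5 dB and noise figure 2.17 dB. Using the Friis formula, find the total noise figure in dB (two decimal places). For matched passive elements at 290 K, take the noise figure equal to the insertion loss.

2.71 dB

Convert to linear (a loss of L dB is a gain of −L dB): F_i = 10^(NF_i/10), G_i = 10^(G_i,dB/10)
  Stage 1: F_1 = 10^(0.470/10) = 1.114, G_1 = 10^(−0.470/10) = 0.8974
  Stage 2: F_2 = 10^(2.21/10) = 1.663, G_2 = 10^(17.4/10) = 54.95
  Stage 3: F_3 = 10^(2.17/10) = 1.648, G_3 = 10^(11.5/10) = 14.13
Friis cascade:
  F = 1.114 + (1.663 − 1)/0.8974 + (1.648 − 1)/49.32 = 1.867
NF = 10 log₁₀(1.867) = 2.71 dB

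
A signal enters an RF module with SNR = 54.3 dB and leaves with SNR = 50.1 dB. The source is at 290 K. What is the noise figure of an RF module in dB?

NF (dB) = SNR_in(dB) − SNR_out(dB) when the source is at T₀
NF = 54.3 − 50.1 = 4.2 dB

4.2 dB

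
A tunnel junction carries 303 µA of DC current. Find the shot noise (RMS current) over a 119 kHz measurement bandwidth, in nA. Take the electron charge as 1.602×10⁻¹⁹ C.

I_n = √(2qI·B)
2qI·B = 2 × 1.602×10⁻¹⁹ × 3.03×10⁻⁴ × 1.19×10⁵ = 1.16×10⁻¹⁷ A²
I_n = √(1.16×10⁻¹⁷) = 3.40×10⁻⁹ A = 3.40 nA

3.40 nA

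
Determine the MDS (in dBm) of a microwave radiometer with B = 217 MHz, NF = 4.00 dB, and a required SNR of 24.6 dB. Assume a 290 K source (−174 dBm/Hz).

Sensitivity = −174 + 10 log₁₀(B) + NF + SNR_min
= −174 + 83.36 + 4.00 + 24.6
= −62.04 dBm → −62.0 dBm

−62.0 dBm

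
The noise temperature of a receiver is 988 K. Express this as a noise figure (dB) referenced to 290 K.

6.44 dB

F = 1 + T_e/T₀ = 1 + 988/290 = 4.4069
NF = 10 log₁₀(4.4069) = 6.44 dB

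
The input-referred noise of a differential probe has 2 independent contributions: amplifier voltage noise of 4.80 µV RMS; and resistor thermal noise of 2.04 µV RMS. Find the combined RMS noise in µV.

Uncorrelated sources add in power (mean-square): V_tot = √(ΣV_i²)
V_tot = √[(4.80×10⁻⁶)² + (2.04×10⁻⁶)²] = 5.22×10⁻⁶ V = 5.22 µV

5.22 µV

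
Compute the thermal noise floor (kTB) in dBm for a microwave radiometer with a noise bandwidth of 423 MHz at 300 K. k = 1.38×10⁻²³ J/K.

P_n = kTB = 1.38×10⁻²³ × 300 × 4.23×10⁸ = 1.75×10⁻¹² W
In dBm: 10 log₁₀(1.75×10⁻¹² / 10⁻³) = −87.6 dBm

−87.6 dBm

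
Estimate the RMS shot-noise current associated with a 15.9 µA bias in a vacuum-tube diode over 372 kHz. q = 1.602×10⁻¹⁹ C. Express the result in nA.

1.38 nA

I_n = √(2qI·B)
2qI·B = 2 × 1.602×10⁻¹⁹ × 1.59×10⁻⁵ × 3.72×10⁵ = 1.90×10⁻¹⁸ A²
I_n = √(1.90×10⁻¹⁸) = 1.38×10⁻⁹ A = 1.38 nA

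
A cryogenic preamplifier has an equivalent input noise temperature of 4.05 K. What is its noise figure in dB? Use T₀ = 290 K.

0.060 dB

F = 1 + T_e/T₀ = 1 + 4.05/290 = 1.01397
NF = 10 log₁₀(1.01397) = 0.060 dB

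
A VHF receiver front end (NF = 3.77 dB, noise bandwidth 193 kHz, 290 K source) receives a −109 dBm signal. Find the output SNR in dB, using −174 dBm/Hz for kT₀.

8.4 dB

Noise floor: N = −174 + 10 log₁₀(B) + NF
10 log₁₀(1.93×10⁵) = 52.86 dB
N = −174 + 52.86 + 3.77 = −117.37 dBm
SNR = P_sig − N = −109 − (−117.37) = 8.37 dB → 8.4 dB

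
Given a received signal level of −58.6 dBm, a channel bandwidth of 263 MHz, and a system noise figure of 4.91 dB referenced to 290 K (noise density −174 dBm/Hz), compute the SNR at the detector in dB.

26.3 dB

Noise floor: N = −174 + 10 log₁₀(B) + NF
10 log₁₀(2.63×10⁸) = 84.2 dB
N = −174 + 84.2 + 4.91 = −84.89 dBm
SNR = P_sig − N = −58.6 − (−84.89) = 26.29 dB → 26.3 dB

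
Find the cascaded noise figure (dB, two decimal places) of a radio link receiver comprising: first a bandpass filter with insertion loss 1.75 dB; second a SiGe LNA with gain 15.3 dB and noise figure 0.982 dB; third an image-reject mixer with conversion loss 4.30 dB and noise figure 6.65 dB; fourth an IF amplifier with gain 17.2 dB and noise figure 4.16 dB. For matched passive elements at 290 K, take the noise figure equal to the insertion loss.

Convert to linear (a loss of L dB is a gain of −L dB): F_i = 10^(NF_i/10), G_i = 10^(G_i,dB/10)
  Stage 1: F_1 = 10^(1.75/10) = 1.496, G_1 = 10^(−1.75/10) = 0.6683
  Stage 2: F_2 = 10^(0.982/10) = 1.254, G_2 = 10^(15.3/10) = 33.88
  Stage 3: F_3 = 10^(6.65/10) = 4.624, G_3 = 10^(−4.30/10) = 0.3715
  Stage 4: F_4 = 10^(4.16/10) = 2.606, G_4 = 10^(17.2/10) = 52.48
Friis cascade:
  F = 1.496 + (1.254 − 1)/0.6683 + (4.624 − 1)/22.65 + (2.606 − 1)/8.414 = 2.227
NF = 10 log₁₀(2.227) = 3.48 dB

3.48 dB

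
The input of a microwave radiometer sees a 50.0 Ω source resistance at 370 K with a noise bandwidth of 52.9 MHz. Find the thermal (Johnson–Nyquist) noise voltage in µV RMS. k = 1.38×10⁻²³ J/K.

7.35 µV

V_n = √(4kTRB)
4kTRB = 4 × 1.38×10⁻²³ × 370 × 5.00×10¹ × 5.29×10⁷ = 5.40×10⁻¹¹ V²
V_n = √(5.40×10⁻¹¹) = 7.35×10⁻⁶ V = 7.35 µV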